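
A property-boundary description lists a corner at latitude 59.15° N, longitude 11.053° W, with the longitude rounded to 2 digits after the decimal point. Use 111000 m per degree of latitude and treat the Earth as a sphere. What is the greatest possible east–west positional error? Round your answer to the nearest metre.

285 metres

Rounding to 2 decimal places leaves the longitude within ±0.005° of the true value.
One degree of longitude at 59.15° is 111000 × cos 59.15° ≈ 111000 × 0.5128 = 56919.9 m.
Maximum E–W displacement: 0.005 × 56919.9 = 284.6 m.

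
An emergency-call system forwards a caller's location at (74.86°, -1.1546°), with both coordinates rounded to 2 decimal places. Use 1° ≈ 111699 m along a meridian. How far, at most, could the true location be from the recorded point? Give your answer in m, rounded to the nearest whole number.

577 m

Rounding to 2 decimal places leaves each coordinate within ±0.005° of the true value.
N–S: 0.005° × 111699 m/° = 558.495 m.
East–west component at 74.86°: 0.005° × 111699 × cos 74.86° ≈ 0.005 × 29173.4 ≈ 145.867 m.
Combining orthogonally: (558.495² + 145.867²)^½ ≈ 577.229 m.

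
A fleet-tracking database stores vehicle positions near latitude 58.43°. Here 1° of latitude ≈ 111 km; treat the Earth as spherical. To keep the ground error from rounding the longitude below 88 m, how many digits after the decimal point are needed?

3 decimal places

At 58.43° one degree of longitude covers 111000 × cos 58.43° ≈ 111000 × 0.5235 ≈ 58112.9 m.
N decimal places → at most half a unit in the last place, 0.5 × 10⁻ᴺ° = 58112.9/2 × 10⁻ᴺ m.
Need 0.5 × 58112.9 × 10⁻ᴺ ≤ 88 → 10⁻ᴺ ≤ 3.029e-03, so N ≥ 2.52.
At 2 places the error can reach 291 m, but 3 places keeps it to 29.1 m.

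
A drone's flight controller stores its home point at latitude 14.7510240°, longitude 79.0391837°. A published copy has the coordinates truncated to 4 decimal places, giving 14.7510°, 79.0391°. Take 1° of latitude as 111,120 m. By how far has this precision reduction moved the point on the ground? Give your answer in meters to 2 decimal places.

9.38 meters

Δlat = 14.7510240 − 14.7510 = +0.0000240°; Δlon = 79.0391837 − 79.0391 = +0.0000837°.
N–S: 0.0000240° × 111120 m/° = 2.66688 m.
East–west at this latitude: 0.0000837° × 111120 × cos 14.751° ≈ 0.0000837 × 107458 = 8.99421 m.
Distance: √(2.66688² + 8.99421²) ≈ 9.38126 m.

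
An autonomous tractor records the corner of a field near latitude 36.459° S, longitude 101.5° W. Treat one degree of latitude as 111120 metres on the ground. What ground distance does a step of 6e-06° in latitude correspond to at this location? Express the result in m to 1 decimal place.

0.7 m

Along a meridian 6e-06° is 6e-06 × 111120 = 0.66672 m.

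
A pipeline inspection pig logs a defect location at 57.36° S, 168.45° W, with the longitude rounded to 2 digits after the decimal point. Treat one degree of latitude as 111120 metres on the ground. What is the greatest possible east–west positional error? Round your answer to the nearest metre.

Rounding to 2 decimal places leaves the longitude within ±0.005° of the true value.
Parallels shrink by cos φ, so at 57.36° a degree of longitude is 111120 × 0.5394 ≈ 59933.5 m.
Maximum E–W displacement: 0.005 × 59933.5 = 299.668 m.

300 metres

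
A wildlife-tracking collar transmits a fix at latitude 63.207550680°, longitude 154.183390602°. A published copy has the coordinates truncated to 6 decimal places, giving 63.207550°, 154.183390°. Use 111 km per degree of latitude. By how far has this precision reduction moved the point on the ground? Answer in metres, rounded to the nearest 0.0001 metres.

0.0813 metres

The latitude changed by +0.000000680° and the longitude by +0.000000602°.
N–S: 0.000000680° × 111000 m/° = 0.07548 m.
E–W at 63.2075°: 0.000000602° × 111000 × cos 63.2075° = 0.000000602 × 111000 × 0.4508 ≈ 0.0301207 m.
Combined displacement = (0.07548² + 0.0301207²)^½ ≈ 0.081268 m.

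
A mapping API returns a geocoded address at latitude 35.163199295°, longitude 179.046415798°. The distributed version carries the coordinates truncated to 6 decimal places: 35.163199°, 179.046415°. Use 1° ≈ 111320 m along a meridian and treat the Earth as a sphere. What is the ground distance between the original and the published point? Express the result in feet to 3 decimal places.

Δlat = 35.163199295 − 35.163199 = +0.000000295°; Δlon = 179.046415798 − 179.046415 = +0.000000798°.
North–south shift: 0.000000295 × 111320 = 0.0328394 m.
E–W at 35.1632°: 0.000000798° × 111320 × cos 35.1632° = 0.000000798 × 111320 × 0.8175 ≈ 0.0726226 m.
Hypotenuse of the two orthogonal shifts: √(0.0328394² + 0.0726226²) = 0.0797024 m.
Converting: 0.0797024 m × 3.2808 ft/m ≈ 0.26149 ft.

0.261 feet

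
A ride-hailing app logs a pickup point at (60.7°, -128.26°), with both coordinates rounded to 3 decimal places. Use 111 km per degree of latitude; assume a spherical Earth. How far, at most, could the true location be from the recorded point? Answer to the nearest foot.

203 feet

Rounding to 3 decimal places leaves each coordinate within ±0.0005° of the true value.
North–south component: 0.0005° × 111000 = 55.5 m.
Longitude error → 0.0005 × 111000 × cos 60.7° = 0.0005 × 111000 × 0.4894 ≈ 27.1607 m.
Combining orthogonally: (55.5² + 27.1607²)^½ ≈ 61.7896 m.
Converting: 61.7896 m × 3.2808 ft/m ≈ 202.72 ft.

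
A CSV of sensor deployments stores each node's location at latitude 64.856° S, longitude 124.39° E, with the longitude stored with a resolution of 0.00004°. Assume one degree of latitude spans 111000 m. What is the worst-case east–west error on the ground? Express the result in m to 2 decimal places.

With a 0.00004° grid the true value lies within half a step, ±0.00004°/2 = ±2e-05°, of the stored one.
One degree of longitude at 64.856° is 111000 × cos 64.856° ≈ 111000 × 0.4249 = 47163.3 m.
Maximum E–W displacement: 2e-05 × 47163.3 = 0.943266 m.

0.94 m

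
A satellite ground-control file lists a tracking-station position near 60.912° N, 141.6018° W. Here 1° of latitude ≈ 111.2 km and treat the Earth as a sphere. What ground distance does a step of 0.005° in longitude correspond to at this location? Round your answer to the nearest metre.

270 metres

At 60.912° a degree of longitude is 111200 × cos 60.912° ≈ 54060.1 m, so 0.005° corresponds to 270.301 m.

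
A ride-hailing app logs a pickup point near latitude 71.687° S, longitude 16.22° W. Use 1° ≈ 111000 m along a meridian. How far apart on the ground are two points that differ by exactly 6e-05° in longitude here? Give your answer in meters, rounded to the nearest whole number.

2 meters

One degree of longitude here spans 111000 × cos 71.687° = 111000 × 0.3142 ≈ 34877.1 m; 6e-05° of that is 2.09262 m.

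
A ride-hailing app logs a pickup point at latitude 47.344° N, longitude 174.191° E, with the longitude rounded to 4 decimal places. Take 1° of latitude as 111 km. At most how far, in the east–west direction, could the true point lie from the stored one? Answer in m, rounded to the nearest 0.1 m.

3.8 m

Rounding to 4 decimal places leaves the longitude within ±5e-05° of the true value.
At latitude 47.344° a degree of longitude spans 111000 m × cos 47.344° = 111000 × 0.6776 ≈ 75213.1 m.
So at most 5e-05° × 75213.1 ≈ 3.76065 m east–west.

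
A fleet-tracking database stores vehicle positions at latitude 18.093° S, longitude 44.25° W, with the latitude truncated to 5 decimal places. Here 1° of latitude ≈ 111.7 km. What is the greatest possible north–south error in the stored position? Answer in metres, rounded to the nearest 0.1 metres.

Truncating at 5 decimal places can drop up to a full unit in the last place, so the latitude may be off by as much as 1e-05°.
So the N–S error is at most 1e-05 × 111700 = 1.117 m.

1.1 metres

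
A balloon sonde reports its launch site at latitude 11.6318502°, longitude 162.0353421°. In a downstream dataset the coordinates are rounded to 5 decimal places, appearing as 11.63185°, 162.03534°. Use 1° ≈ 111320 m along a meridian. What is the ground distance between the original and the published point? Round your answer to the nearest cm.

Δlat = 11.6318502 − 11.63185 = +0.0000002°; Δlon = 162.0353421 − 162.03534 = +0.0000021°.
North–south shift: 0.0000002 × 111320 = 0.022264 m.
East–west at this latitude: 0.0000021° × 111320 × cos 11.6319° ≈ 0.0000021 × 109034 = 0.228971 m.
Distance: √(0.022264² + 0.228971²) ≈ 0.230051 m.
That is 0.230051 m = 23.005 cm.

23 cm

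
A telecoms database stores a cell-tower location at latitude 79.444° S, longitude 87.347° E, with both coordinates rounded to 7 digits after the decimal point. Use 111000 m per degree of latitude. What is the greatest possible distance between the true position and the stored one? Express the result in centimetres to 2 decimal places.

0.56 centimetres

Rounding to 7 decimal places leaves each coordinate within ±5e-08° of the true value.
N–S: 5e-08° × 111000 m/° = 0.00555 m.
East–west component at 79.444°: 5e-08° × 111000 × cos 79.444° ≈ 5e-08 × 20334.8 ≈ 0.00101674 m.
Worst case both components are at the extreme and orthogonal: √(0.00555² + 0.00101674²) ≈ 0.00564236 m.
That is 0.00564236 m = 0.56424 cm.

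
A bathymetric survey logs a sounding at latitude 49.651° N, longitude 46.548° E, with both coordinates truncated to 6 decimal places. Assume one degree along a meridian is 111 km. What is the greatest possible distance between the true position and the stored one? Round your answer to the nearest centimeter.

13 centimeters

Truncating at 6 decimal places can drop up to a full unit in the last place, so each coordinate may be off by as much as 1e-06°.
North–south component: 1e-06° × 111000 = 0.111 m.
East–west component at 49.651°: 1e-06° × 111000 × cos 49.651° ≈ 1e-06 × 71866 ≈ 0.071866 m.
Combining orthogonally: (0.111² + 0.071866²)^½ ≈ 0.132234 m.
That is 0.132234 m = 13.223 cm.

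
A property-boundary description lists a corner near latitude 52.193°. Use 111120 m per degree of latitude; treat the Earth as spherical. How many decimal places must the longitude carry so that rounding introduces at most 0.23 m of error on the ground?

At 52.193° one degree of longitude covers 111120 × cos 52.193° ≈ 111120 × 0.6130 ≈ 68117 m.
Rounding to N decimal places gives at most 0.5 × 10⁻ᴺ degrees of error, i.e. 0.5 × 10⁻ᴺ × 68117 m.
Need 0.5 × 68117 × 10⁻ᴺ ≤ 0.23 → 10⁻ᴺ ≤ 6.753e-06, so N ≥ 5.17.
At 5 places the error can reach 0.341 m, but 6 places keeps it to 0.0341 m.

6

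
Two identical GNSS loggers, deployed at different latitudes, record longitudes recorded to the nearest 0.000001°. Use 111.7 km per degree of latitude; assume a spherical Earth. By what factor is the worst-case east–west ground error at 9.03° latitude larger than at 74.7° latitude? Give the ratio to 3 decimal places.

Rounding to 6 decimal places leaves the longitude within ±5e-07° of the true value.
Error at 9.03° = 5e-07° × 111700 × cos 9.03° ≈ 0.05585 × 0.9876 = 0.055158 m.
Error at 74.7° = 5e-07° × 111700 × cos 74.7° ≈ 0.05585 × 0.2639 = 0.014737 m.
The ratio reduces to cos 9.03° / cos 74.7° = 0.9876/0.2639 ≈ 3.7427.

3.743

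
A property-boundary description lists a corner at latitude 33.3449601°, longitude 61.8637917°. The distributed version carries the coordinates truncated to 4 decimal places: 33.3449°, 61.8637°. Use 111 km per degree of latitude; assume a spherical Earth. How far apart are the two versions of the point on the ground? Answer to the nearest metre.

11 metres

The latitude changed by +0.0000601° and the longitude by +0.0000917°.
North–south shift: 0.0000601 × 111000 = 6.6711 m.
East–west at this latitude: 0.0000917° × 111000 × cos 33.3449° ≈ 0.0000917 × 92726.8 = 8.50305 m.
Hypotenuse of the two orthogonal shifts: √(6.6711² + 8.50305²) = 10.8077 m.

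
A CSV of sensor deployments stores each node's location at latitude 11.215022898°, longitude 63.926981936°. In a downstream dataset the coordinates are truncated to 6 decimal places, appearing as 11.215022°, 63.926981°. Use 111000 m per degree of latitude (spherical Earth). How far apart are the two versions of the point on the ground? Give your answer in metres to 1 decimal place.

Δlat = 11.215022898 − 11.215022 = +0.000000898°; Δlon = 63.926981936 − 63.926981 = +0.000000936°.
North–south shift: 0.000000898 × 111000 = 0.099678 m.
E–W at 11.215°: 0.000000936° × 111000 × cos 11.215° = 0.000000936 × 111000 × 0.9809 ≈ 0.101912 m.
Combined displacement = (0.099678² + 0.101912²)^½ ≈ 0.142554 m.

0.1 metres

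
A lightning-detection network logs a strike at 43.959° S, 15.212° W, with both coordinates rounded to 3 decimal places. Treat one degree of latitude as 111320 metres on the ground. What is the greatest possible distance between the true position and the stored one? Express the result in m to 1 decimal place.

Rounding to 3 decimal places leaves each coordinate within ±0.0005° of the true value.
N–S: 0.0005° × 111320 m/° = 55.66 m.
East–west component at 43.959°: 0.0005° × 111320 × cos 43.959° ≈ 0.0005 × 80132.2 ≈ 40.0661 m.
Worst case both components are at the extreme and orthogonal: √(55.66² + 40.0661²) ≈ 68.5808 m.

68.6 m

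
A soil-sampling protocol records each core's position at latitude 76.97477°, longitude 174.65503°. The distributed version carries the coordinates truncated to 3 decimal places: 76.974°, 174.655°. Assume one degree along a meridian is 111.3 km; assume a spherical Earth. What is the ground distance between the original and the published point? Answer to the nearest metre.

Δlat = 76.97477 − 76.974 = +0.00077°; Δlon = 174.65503 − 174.655 = +0.00003°.
N–S: 0.00077° × 111300 m/° = 85.701 m.
East–west at this latitude: 0.00003° × 111300 × cos 76.974° ≈ 0.00003 × 25086.3 = 0.752588 m.
Distance: √(85.701² + 0.752588²) ≈ 85.7043 m.

86 metres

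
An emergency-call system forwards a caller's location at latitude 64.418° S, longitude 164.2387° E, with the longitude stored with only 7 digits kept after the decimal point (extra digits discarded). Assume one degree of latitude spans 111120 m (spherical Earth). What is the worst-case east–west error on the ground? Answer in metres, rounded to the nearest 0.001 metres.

Truncating at 7 decimal places can drop up to a full unit in the last place, so the longitude may be off by as much as 1e-07°.
One degree of longitude at 64.418° is 111120 × cos 64.418° ≈ 111120 × 0.4318 = 47981.9 m.
Maximum E–W displacement: 1e-07 × 47981.9 = 0.00479819 m.

0.005 metres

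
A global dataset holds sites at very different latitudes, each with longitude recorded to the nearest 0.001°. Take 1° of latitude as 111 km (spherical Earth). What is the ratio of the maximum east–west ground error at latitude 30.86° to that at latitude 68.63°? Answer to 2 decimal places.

2.36

Rounding to 3 decimal places leaves the longitude within ±0.0005° of the true value.
Error at 30.86° = 0.0005° × 111000 × cos 30.86° ≈ 55.5 × 0.8584 = 47.642 m.
Error at 68.63° = 0.0005° × 111000 × cos 68.63° ≈ 55.5 × 0.3644 = 20.224 m.
Ratio: 47.642 / 20.224 = cos 30.86° / cos 68.63° ≈ 2.3558.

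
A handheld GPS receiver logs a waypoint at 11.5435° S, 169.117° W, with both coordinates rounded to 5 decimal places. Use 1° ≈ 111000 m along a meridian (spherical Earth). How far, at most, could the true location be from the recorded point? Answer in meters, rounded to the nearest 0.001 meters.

Rounding to 5 decimal places leaves each coordinate within ±5e-06° of the true value.
Latitude error → 5e-06 × 111000 = 0.555 m along the meridian.
East–west component at 11.5435°: 5e-06° × 111000 × cos 11.5435° ≈ 5e-06 × 108755 ≈ 0.543774 m.
The two errors are perpendicular, so the maximum displacement is √(0.555² + 0.543774²) ≈ 0.776991 m.

0.777 meters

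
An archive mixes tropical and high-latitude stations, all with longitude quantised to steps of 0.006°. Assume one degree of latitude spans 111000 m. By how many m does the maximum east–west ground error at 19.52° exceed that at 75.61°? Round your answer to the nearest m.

231 m

With a 0.006° grid the true value lies within half a step, ±0.006°/2 = ±0.003°, of the stored one.
At 19.52°: 0.003° × 111000 × cos 19.52° = 0.003 × 111000 × 0.9425 ≈ 313.86 m.
Error at 75.61° = 0.003° × 111000 × cos 75.61° ≈ 333 × 0.2485 = 82.757 m.
So the lower-latitude error exceeds the higher by 313.86 − 82.757 = 231.1 m.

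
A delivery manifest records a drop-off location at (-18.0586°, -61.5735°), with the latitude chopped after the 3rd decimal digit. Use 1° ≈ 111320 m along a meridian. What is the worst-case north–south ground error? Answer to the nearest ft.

365 ft

Truncating at 3 decimal places can drop up to a full unit in the last place, so the latitude may be off by as much as 0.001°.
North–south distance: 0.001° × 111320 m/° = 111.32 m.
Converting: 111.32 m × 3.2808 ft/m ≈ 365.22 ft.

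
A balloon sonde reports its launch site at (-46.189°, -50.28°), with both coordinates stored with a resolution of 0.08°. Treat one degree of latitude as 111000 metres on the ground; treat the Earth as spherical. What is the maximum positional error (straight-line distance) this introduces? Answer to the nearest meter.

With a 0.08° grid the true value lies within half a step, ±0.08°/2 = ±0.04°, of the stored one.
N–S: 0.04° × 111000 m/° = 4440 m.
E–W at 46.189°: 0.04° × 111000 × cos 46.189° = 0.04 × 111000 × 0.6923 ≈ 3073.73 m.
Worst case both components are at the extreme and orthogonal: √(4440² + 3073.73²) ≈ 5400.13 m.

5400 meters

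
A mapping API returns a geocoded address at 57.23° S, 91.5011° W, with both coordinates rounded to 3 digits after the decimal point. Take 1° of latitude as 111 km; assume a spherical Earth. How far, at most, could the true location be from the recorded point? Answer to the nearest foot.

207 feet

Rounding to 3 decimal places leaves each coordinate within ±0.0005° of the true value.
Latitude error → 0.0005 × 111000 = 55.5 m along the meridian.
East–west component at 57.23°: 0.0005° × 111000 × cos 57.23° ≈ 0.0005 × 60080.7 ≈ 30.0404 m.
Worst case both components are at the extreme and orthogonal: √(55.5² + 30.0404²) ≈ 63.1084 m.
In feet: 63.1084 m ÷ 0.3048 ≈ 207.05 ft.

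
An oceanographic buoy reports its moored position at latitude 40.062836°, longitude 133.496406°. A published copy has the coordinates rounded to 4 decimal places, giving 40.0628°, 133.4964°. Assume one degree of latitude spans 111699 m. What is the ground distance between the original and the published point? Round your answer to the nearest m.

The latitude changed by +0.000036° and the longitude by +0.000006°.
North–south shift: 0.000036 × 111699 = 4.02116 m.
East–west at this latitude: 0.000006° × 111699 × cos 40.0628° ≈ 0.000006 × 85487.7 = 0.512926 m.
Distance: √(4.02116² + 0.512926²) ≈ 4.05375 m.

4 m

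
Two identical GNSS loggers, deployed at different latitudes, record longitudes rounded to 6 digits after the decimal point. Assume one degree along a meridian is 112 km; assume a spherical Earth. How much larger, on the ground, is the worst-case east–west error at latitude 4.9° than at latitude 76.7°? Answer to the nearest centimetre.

4 centimetres

Rounding to 6 decimal places leaves the longitude within ±5e-07° of the true value.
Error at 4.9° = 5e-07° × 112000 × cos 4.9° ≈ 0.056 × 0.9963 = 0.055795 m.
At 76.7°: 5e-07° × 112000 × cos 76.7° = 5e-07 × 112000 × 0.2300 ≈ 0.012883 m.
Difference: 0.055795 − 0.012883 = 0.042913 m.
That is 0.0429126 m = 4.2913 cm.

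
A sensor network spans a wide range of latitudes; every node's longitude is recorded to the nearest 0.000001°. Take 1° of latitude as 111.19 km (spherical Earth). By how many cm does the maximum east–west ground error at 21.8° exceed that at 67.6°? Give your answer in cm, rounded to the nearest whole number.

3 cm

Rounding to 6 decimal places leaves the longitude within ±5e-07° of the true value.
Error at 21.8° = 5e-07° × 111190 × cos 21.8° ≈ 0.055595 × 0.9285 = 0.051619 m.
Error at 67.6° = 5e-07° × 111190 × cos 67.6° ≈ 0.055595 × 0.3811 = 0.021186 m.
Difference: 0.051619 − 0.021186 = 0.030434 m.
That is 0.0304336 m = 3.0434 cm.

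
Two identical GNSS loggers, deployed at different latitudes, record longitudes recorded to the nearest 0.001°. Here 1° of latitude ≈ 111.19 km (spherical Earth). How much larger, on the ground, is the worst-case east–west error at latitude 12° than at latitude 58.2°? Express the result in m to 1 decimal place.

Rounding to 3 decimal places leaves the longitude within ±0.0005° of the true value.
Error at 12° = 0.0005° × 111190 × cos 12° ≈ 55.595 × 0.9781 = 54.38 m.
At 58.2°: 0.0005° × 111190 × cos 58.2° = 0.0005 × 111190 × 0.5270 ≈ 29.296 m.
So the lower-latitude error exceeds the higher by 54.38 − 29.296 = 25.084 m.

25.1 m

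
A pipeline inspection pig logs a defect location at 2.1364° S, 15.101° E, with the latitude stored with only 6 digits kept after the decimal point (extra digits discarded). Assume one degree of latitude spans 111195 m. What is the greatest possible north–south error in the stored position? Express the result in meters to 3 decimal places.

0.111 meters

Truncating at 6 decimal places can drop up to a full unit in the last place, so the latitude may be off by as much as 1e-06°.
Along the meridian that is 1e-06° × 111195 m/° = 0.111195 m.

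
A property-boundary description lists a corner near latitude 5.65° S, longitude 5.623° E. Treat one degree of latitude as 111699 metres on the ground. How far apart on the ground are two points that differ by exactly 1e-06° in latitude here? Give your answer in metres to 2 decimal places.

0.11 metres

1e-06° × 111699 m/° = 0.111699 m.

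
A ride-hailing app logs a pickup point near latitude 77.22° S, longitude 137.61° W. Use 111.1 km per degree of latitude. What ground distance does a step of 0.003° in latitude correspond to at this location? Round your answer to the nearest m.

333 m

0.003° × 111100 m/° = 333.3 m.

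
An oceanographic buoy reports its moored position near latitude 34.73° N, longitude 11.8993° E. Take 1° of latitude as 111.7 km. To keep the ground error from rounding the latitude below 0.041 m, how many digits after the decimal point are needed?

One degree of latitude covers 111700 m.
N decimal places → at most half a unit in the last place, 0.5 × 10⁻ᴺ° = 111700/2 × 10⁻ᴺ m.
Setting 55850 × 10⁻ᴺ ≤ 0.041 gives 10ᴺ ≥ 1.362e+06, i.e. N ≥ 6.13.
At 6 places the error can reach 0.0558 m, but 7 places keeps it to 0.00558 m.

7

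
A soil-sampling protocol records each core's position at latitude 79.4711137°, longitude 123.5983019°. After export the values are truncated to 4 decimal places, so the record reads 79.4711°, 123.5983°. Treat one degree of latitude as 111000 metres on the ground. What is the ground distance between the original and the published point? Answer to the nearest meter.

2 meters

Δlat = 79.4711137 − 79.4711 = +0.0000137°; Δlon = 123.5983019 − 123.5983 = +0.0000019°.
North–south shift: 0.0000137 × 111000 = 1.5207 m.
East–west at this latitude: 0.0000019° × 111000 × cos 79.4711° ≈ 0.0000019 × 20283.2 = 0.0385381 m.
Hypotenuse of the two orthogonal shifts: √(1.5207² + 0.0385381²) = 1.52119 m.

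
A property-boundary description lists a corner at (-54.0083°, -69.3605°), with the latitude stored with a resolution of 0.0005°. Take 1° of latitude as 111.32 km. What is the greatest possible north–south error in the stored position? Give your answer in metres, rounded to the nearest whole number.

28 metres

With a 0.0005° grid the true value lies within half a step, ±0.0005°/2 = ±0.00025°, of the stored one.
So the N–S error is at most 0.00025 × 111320 = 27.83 m.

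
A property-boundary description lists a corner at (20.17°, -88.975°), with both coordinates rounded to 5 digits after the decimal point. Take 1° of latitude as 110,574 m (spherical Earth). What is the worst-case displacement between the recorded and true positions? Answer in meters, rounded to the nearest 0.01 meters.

Rounding to 5 decimal places leaves each coordinate within ±5e-06° of the true value.
Latitude error → 5e-06 × 110574 = 0.55287 m along the meridian.
E–W at 20.17°: 5e-06° × 110574 × cos 20.17° = 5e-06 × 110574 × 0.9387 ≈ 0.518965 m.
The two errors are perpendicular, so the maximum displacement is √(0.55287² + 0.518965²) ≈ 0.758281 m.

0.76 meters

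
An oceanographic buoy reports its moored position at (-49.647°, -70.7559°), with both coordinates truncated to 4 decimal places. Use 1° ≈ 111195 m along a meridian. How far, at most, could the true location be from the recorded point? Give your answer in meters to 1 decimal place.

Truncating at 4 decimal places can drop up to a full unit in the last place, so each coordinate may be off by as much as 0.0001°.
North–south component: 0.0001° × 111195 = 11.1195 m.
East–west component at 49.647°: 0.0001° × 111195 × cos 49.647° ≈ 0.0001 × 71998.2 ≈ 7.19982 m.
Combining orthogonally: (11.1195² + 7.19982²)^½ ≈ 13.2469 m.

13.2 meters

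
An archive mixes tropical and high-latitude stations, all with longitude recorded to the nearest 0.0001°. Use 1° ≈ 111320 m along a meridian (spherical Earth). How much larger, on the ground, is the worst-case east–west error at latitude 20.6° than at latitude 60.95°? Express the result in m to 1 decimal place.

Rounding to 4 decimal places leaves the longitude within ±5e-05° of the true value.
At 20.6°: 5e-05° × 111320 × cos 20.6° = 5e-05 × 111320 × 0.9361 ≈ 5.2101 m.
At 60.95°: 5e-05° × 111320 × cos 60.95° = 5e-05 × 111320 × 0.4856 ≈ 2.7027 m.
So the lower-latitude error exceeds the higher by 5.2101 − 2.7027 = 2.5074 m.

2.5 m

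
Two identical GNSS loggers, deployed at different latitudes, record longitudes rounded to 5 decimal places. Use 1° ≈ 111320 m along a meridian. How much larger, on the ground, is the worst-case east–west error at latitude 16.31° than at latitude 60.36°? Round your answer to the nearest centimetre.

Rounding to 5 decimal places leaves the longitude within ±5e-06° of the true value.
Error at 16.31° = 5e-06° × 111320 × cos 16.31° ≈ 0.5566 × 0.9598 = 0.5342 m.
Error at 60.36° = 5e-06° × 111320 × cos 60.36° ≈ 0.5566 × 0.4945 = 0.27527 m.
So the lower-latitude error exceeds the higher by 0.5342 − 0.27527 = 0.25893 m.
That is 0.258935 m = 25.893 cm.

26 centimetres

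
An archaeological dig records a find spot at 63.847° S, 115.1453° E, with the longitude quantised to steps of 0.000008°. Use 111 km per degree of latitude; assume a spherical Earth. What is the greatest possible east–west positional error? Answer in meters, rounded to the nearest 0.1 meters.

With a 0.000008° grid the true value lies within half a step, ±0.000008°/2 = ±4e-06°, of the stored one.
Parallels shrink by cos φ, so at 63.847° a degree of longitude is 111000 × 0.4408 ≈ 48925.4 m.
East–west error: 4e-06° × 48925.4 m/° ≈ 0.195702 m.

0.2 meters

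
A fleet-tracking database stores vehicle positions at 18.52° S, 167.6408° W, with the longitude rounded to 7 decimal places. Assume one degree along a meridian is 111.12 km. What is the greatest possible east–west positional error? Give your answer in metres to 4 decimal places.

Rounding to 7 decimal places leaves the longitude within ±5e-08° of the true value.
Parallels shrink by cos φ, so at 18.52° a degree of longitude is 111120 × 0.9482 ≈ 105365 m.
East–west error: 5e-08° × 105365 m/° ≈ 0.00526827 m.

0.0053 metres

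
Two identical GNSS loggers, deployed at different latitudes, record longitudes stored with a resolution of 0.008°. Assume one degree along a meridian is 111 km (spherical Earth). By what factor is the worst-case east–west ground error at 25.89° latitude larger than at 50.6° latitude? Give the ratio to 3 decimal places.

With a 0.008° grid the true value lies within half a step, ±0.008°/2 = ±0.004°, of the stored one.
Error at 25.89° = 0.004° × 111000 × cos 25.89° ≈ 444 × 0.8996 = 399.44 m.
At 50.6°: 0.004° × 111000 × cos 50.6° = 0.004 × 111000 × 0.6347 ≈ 281.82 m.
Ratio: 399.44 / 281.82 = cos 25.89° / cos 50.6° ≈ 1.4173.

1.417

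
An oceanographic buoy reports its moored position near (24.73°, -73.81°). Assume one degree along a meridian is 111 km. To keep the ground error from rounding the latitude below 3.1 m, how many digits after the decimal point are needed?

One degree of latitude covers 111000 m.
N decimal places → at most half a unit in the last place, 0.5 × 10⁻ᴺ° = 111000/2 × 10⁻ᴺ m.
Setting 55500 × 10⁻ᴺ ≤ 3.1 gives 10ᴺ ≥ 1.79e+04, i.e. N ≥ 4.25.
N = 4 would give 5.55 m (too coarse); N = 5 gives 0.555 m ≤ 3.1 m.

5 decimal places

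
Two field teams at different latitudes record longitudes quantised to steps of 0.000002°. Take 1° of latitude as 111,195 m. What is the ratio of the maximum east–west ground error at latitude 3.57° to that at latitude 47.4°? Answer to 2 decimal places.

With a 0.000002° grid the true value lies within half a step, ±0.000002°/2 = ±1e-06°, of the stored one.
At 3.57°: 1e-06° × 111195 × cos 3.57° = 1e-06 × 111195 × 0.9981 ≈ 0.11098 m.
Error at 47.4° = 1e-06° × 111195 × cos 47.4° ≈ 0.11119 × 0.6769 = 0.075265 m.
The ratio reduces to cos 3.57° / cos 47.4° = 0.9981/0.6769 ≈ 1.4745.

1.47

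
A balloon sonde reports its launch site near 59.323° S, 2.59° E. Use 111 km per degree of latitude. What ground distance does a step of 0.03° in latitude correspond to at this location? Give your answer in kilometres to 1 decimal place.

3.3 kilometres

Along a meridian 0.03° is 0.03 × 111000 = 3330 m.
That is 3330 m = 3.33 km.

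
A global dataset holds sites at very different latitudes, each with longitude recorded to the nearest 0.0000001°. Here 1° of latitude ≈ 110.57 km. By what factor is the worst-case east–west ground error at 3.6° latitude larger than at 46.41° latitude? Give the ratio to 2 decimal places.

1.45

Rounding to 7 decimal places leaves the longitude within ±5e-08° of the true value.
Error at 3.6° = 5e-08° × 110570 × cos 3.6° ≈ 0.0055285 × 0.9980 = 0.0055176 m.
At 46.41°: 5e-08° × 110570 × cos 46.41° = 5e-08 × 110570 × 0.6895 ≈ 0.0038119 m.
Ratio: 0.0055176 / 0.0038119 = cos 3.6° / cos 46.41° ≈ 1.4475.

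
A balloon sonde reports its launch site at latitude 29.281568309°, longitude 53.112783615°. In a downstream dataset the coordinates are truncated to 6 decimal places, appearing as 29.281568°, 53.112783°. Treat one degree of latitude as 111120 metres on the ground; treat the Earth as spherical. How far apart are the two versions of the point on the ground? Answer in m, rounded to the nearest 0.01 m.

0.07 m

Δlat = 29.281568309 − 29.281568 = +0.000000309°; Δlon = 53.112783615 − 53.112783 = +0.000000615°.
North–south shift: 0.000000309 × 111120 = 0.0343361 m.
East–west at this latitude: 0.000000615° × 111120 × cos 29.2816° ≈ 0.000000615 × 96921.8 = 0.0596069 m.
Hypotenuse of the two orthogonal shifts: √(0.0343361² + 0.0596069²) = 0.0687892 m.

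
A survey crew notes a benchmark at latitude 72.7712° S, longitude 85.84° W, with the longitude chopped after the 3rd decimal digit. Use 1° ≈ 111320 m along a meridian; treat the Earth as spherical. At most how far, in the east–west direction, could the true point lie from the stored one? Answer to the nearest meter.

33 meters

Truncating at 3 decimal places can drop up to a full unit in the last place, so the longitude may be off by as much as 0.001°.
At latitude 72.7712° a degree of longitude spans 111320 m × cos 72.7712° = 111320 × 0.2962 ≈ 32971.7 m.
So at most 0.001° × 32971.7 ≈ 32.9717 m east–west.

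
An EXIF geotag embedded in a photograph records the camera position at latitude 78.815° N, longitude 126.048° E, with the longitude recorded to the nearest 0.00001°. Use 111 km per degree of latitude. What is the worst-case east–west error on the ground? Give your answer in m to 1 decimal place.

Rounding to 5 decimal places leaves the longitude within ±5e-06° of the true value.
Parallels shrink by cos φ, so at 78.815° a degree of longitude is 111000 × 0.1940 ≈ 21531.5 m.
East–west error: 5e-06° × 21531.5 m/° ≈ 0.107658 m.

0.1 m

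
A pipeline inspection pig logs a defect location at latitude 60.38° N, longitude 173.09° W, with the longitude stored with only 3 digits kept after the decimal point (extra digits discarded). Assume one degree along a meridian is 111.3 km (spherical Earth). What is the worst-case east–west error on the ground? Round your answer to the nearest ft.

180 ft

Truncating at 3 decimal places can drop up to a full unit in the last place, so the longitude may be off by as much as 0.001°.
At latitude 60.38° a degree of longitude spans 111300 m × cos 60.38° = 111300 × 0.4942 ≈ 55009.5 m.
So at most 0.001° × 55009.5 ≈ 55.0095 m east–west.
In feet: 55.0095 m ÷ 0.3048 ≈ 180.48 ft.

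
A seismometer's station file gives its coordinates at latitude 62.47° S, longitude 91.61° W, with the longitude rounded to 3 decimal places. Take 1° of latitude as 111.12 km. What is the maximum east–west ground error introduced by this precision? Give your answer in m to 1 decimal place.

Rounding to 3 decimal places leaves the longitude within ±0.0005° of the true value.
At latitude 62.47° a degree of longitude spans 111120 m × cos 62.47° = 111120 × 0.4622 ≈ 51361.1 m.
Maximum E–W displacement: 0.0005 × 51361.1 = 25.6806 m.

25.7 m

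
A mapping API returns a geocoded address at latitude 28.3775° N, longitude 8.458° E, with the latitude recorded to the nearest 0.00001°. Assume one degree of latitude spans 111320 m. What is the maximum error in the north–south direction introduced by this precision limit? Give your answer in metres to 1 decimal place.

0.6 metres

Rounding to 5 decimal places leaves the latitude within ±5e-06° of the true value.
So the N–S error is at most 5e-06 × 111320 = 0.5566 m.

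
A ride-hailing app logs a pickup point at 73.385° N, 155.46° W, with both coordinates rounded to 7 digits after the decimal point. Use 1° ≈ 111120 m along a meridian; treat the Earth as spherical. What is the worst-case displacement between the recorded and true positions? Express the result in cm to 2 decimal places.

0.58 cm

Rounding to 7 decimal places leaves each coordinate within ±5e-08° of the true value.
North–south component: 5e-08° × 111120 = 0.005556 m.
E–W at 73.385°: 5e-08° × 111120 × cos 73.385° = 5e-08 × 111120 × 0.2859 ≈ 0.00158868 m.
Combining orthogonally: (0.005556² + 0.00158868²)^½ ≈ 0.00577867 m.
That is 0.00577867 m = 0.57787 cm.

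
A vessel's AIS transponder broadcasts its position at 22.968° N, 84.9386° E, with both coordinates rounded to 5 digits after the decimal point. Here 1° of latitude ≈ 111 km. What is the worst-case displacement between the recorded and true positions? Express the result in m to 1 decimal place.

Rounding to 5 decimal places leaves each coordinate within ±5e-06° of the true value.
Latitude error → 5e-06 × 111000 = 0.555 m along the meridian.
E–W at 22.968°: 5e-06° × 111000 × cos 22.968° = 5e-06 × 111000 × 0.9207 ≈ 0.511001 m.
Combining orthogonally: (0.555² + 0.511001²)^½ ≈ 0.754418 m.

0.8 m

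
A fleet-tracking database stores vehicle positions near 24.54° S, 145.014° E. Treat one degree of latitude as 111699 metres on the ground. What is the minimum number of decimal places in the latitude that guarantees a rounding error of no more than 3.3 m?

5 decimal places

One degree of latitude covers 111699 m.
With N decimal places the half-ulp bound is 0.5·10⁻ᴺ°, or 0.5·10⁻ᴺ × 111699 m on the ground.
Need 0.5 × 111699 × 10⁻ᴺ ≤ 3.3 → 10⁻ᴺ ≤ 5.909e-05, so N ≥ 4.23.
N = 4 would give 5.58 m (too coarse); N = 5 gives 0.558 m ≤ 3.3 m.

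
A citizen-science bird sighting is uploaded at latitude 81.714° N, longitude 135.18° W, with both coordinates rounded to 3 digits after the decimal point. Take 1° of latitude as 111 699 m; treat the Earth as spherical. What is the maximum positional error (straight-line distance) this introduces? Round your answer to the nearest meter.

56 meters

Rounding to 3 decimal places leaves each coordinate within ±0.0005° of the true value.
Latitude error → 0.0005 × 111699 = 55.8495 m along the meridian.
E–W at 81.714°: 0.0005° × 111699 × cos 81.714° = 0.0005 × 111699 × 0.1441 ≈ 8.04872 m.
Worst case both components are at the extreme and orthogonal: √(55.8495² + 8.04872²) ≈ 56.4265 m.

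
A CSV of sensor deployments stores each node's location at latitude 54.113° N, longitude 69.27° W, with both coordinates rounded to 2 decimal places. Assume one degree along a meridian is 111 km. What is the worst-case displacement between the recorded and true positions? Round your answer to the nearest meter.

643 meters

Rounding to 2 decimal places leaves each coordinate within ±0.005° of the true value.
Latitude error → 0.005 × 111000 = 555 m along the meridian.
E–W at 54.113°: 0.005° × 111000 × cos 54.113° = 0.005 × 111000 × 0.5862 ≈ 325.335 m.
The two errors are perpendicular, so the maximum displacement is √(555² + 325.335²) ≈ 643.325 m.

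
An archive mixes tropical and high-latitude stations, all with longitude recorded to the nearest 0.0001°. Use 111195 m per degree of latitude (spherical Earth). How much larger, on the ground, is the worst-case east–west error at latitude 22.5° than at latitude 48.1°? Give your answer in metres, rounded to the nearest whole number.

Rounding to 4 decimal places leaves the longitude within ±5e-05° of the true value.
Error at 22.5° = 5e-05° × 111195 × cos 22.5° ≈ 5.5598 × 0.9239 = 5.1365 m.
At 48.1°: 5e-05° × 111195 × cos 48.1° = 5e-05 × 111195 × 0.6678 ≈ 3.713 m.
So the lower-latitude error exceeds the higher by 5.1365 − 3.713 = 1.4236 m.

1 metres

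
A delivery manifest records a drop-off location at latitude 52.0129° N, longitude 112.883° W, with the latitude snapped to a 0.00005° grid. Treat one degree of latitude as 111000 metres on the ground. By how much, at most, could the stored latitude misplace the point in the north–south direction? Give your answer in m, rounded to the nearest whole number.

3 m

With a 0.00005° grid the true value lies within half a step, ±0.00005°/2 = ±2.5e-05°, of the stored one.
Along the meridian that is 2.5e-05° × 111000 m/° = 2.775 m.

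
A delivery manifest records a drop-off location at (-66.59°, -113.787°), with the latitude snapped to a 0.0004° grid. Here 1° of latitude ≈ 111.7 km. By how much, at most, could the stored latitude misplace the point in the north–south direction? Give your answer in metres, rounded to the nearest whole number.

22 metres

With a 0.0004° grid the true value lies within half a step, ±0.0004°/2 = ±0.0002°, of the stored one.
Along the meridian that is 0.0002° × 111700 m/° = 22.34 m.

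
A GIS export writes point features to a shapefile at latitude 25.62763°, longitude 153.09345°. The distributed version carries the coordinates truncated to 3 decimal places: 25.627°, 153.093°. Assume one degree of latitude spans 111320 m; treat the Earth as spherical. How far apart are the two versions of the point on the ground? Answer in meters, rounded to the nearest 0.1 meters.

Δlat = 25.62763 − 25.627 = +0.00063°; Δlon = 153.09345 − 153.093 = +0.00045°.
N–S: 0.00063° × 111320 m/° = 70.1316 m.
East–west at this latitude: 0.00045° × 111320 × cos 25.627° ≈ 0.00045 × 100369 = 45.1662 m.
Hypotenuse of the two orthogonal shifts: √(70.1316² + 45.1662²) = 83.4172 m.

83.4 meters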